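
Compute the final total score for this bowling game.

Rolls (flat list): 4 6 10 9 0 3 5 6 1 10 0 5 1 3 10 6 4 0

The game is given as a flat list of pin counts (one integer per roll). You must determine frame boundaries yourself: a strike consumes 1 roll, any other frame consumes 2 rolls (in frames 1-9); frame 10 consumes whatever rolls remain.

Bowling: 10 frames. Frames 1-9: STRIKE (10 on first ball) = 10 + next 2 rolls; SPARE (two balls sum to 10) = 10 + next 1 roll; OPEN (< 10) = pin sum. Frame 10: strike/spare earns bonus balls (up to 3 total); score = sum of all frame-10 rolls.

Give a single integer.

Answer: 117

Derivation:
Frame 1: SPARE (4+6=10). 10 + next roll (10) = 20. Cumulative: 20
Frame 2: STRIKE. 10 + next two rolls (9+0) = 19. Cumulative: 39
Frame 3: OPEN (9+0=9). Cumulative: 48
Frame 4: OPEN (3+5=8). Cumulative: 56
Frame 5: OPEN (6+1=7). Cumulative: 63
Frame 6: STRIKE. 10 + next two rolls (0+5) = 15. Cumulative: 78
Frame 7: OPEN (0+5=5). Cumulative: 83
Frame 8: OPEN (1+3=4). Cumulative: 87
Frame 9: STRIKE. 10 + next two rolls (6+4) = 20. Cumulative: 107
Frame 10: SPARE. Sum of all frame-10 rolls (6+4+0) = 10. Cumulative: 117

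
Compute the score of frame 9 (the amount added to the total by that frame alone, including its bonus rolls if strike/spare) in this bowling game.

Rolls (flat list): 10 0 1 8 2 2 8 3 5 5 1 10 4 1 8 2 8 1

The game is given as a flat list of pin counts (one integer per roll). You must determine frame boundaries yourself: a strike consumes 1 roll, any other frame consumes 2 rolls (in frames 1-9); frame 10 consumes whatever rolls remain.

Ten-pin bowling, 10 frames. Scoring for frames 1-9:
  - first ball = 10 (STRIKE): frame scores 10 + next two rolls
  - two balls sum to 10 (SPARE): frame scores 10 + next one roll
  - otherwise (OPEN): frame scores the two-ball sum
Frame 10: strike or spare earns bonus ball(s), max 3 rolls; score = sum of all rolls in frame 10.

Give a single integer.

Answer: 18

Derivation:
Frame 1: STRIKE. 10 + next two rolls (0+1) = 11. Cumulative: 11
Frame 2: OPEN (0+1=1). Cumulative: 12
Frame 3: SPARE (8+2=10). 10 + next roll (2) = 12. Cumulative: 24
Frame 4: SPARE (2+8=10). 10 + next roll (3) = 13. Cumulative: 37
Frame 5: OPEN (3+5=8). Cumulative: 45
Frame 6: OPEN (5+1=6). Cumulative: 51
Frame 7: STRIKE. 10 + next two rolls (4+1) = 15. Cumulative: 66
Frame 8: OPEN (4+1=5). Cumulative: 71
Frame 9: SPARE (8+2=10). 10 + next roll (8) = 18. Cumulative: 89
Frame 10: OPEN. Sum of all frame-10 rolls (8+1) = 9. Cumulative: 98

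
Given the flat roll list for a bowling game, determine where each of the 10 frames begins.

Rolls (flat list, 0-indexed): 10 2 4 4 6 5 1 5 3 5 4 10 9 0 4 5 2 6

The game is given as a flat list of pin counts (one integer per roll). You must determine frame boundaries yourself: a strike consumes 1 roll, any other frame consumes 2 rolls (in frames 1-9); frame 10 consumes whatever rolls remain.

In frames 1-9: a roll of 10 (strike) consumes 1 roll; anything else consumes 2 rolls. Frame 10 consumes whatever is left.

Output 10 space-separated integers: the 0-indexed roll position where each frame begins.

Frame 1 starts at roll index 0: roll=10 (strike), consumes 1 roll
Frame 2 starts at roll index 1: rolls=2,4 (sum=6), consumes 2 rolls
Frame 3 starts at roll index 3: rolls=4,6 (sum=10), consumes 2 rolls
Frame 4 starts at roll index 5: rolls=5,1 (sum=6), consumes 2 rolls
Frame 5 starts at roll index 7: rolls=5,3 (sum=8), consumes 2 rolls
Frame 6 starts at roll index 9: rolls=5,4 (sum=9), consumes 2 rolls
Frame 7 starts at roll index 11: roll=10 (strike), consumes 1 roll
Frame 8 starts at roll index 12: rolls=9,0 (sum=9), consumes 2 rolls
Frame 9 starts at roll index 14: rolls=4,5 (sum=9), consumes 2 rolls
Frame 10 starts at roll index 16: 2 remaining rolls

Answer: 0 1 3 5 7 9 11 12 14 16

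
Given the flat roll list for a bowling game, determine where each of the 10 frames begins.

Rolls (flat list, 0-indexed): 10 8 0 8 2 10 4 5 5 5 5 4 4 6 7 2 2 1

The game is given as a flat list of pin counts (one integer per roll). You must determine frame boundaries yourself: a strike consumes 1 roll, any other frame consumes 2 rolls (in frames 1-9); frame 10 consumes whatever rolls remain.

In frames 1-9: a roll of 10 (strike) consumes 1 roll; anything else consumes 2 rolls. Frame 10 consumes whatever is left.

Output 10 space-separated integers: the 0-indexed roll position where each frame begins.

Frame 1 starts at roll index 0: roll=10 (strike), consumes 1 roll
Frame 2 starts at roll index 1: rolls=8,0 (sum=8), consumes 2 rolls
Frame 3 starts at roll index 3: rolls=8,2 (sum=10), consumes 2 rolls
Frame 4 starts at roll index 5: roll=10 (strike), consumes 1 roll
Frame 5 starts at roll index 6: rolls=4,5 (sum=9), consumes 2 rolls
Frame 6 starts at roll index 8: rolls=5,5 (sum=10), consumes 2 rolls
Frame 7 starts at roll index 10: rolls=5,4 (sum=9), consumes 2 rolls
Frame 8 starts at roll index 12: rolls=4,6 (sum=10), consumes 2 rolls
Frame 9 starts at roll index 14: rolls=7,2 (sum=9), consumes 2 rolls
Frame 10 starts at roll index 16: 2 remaining rolls

Answer: 0 1 3 5 6 8 10 12 14 16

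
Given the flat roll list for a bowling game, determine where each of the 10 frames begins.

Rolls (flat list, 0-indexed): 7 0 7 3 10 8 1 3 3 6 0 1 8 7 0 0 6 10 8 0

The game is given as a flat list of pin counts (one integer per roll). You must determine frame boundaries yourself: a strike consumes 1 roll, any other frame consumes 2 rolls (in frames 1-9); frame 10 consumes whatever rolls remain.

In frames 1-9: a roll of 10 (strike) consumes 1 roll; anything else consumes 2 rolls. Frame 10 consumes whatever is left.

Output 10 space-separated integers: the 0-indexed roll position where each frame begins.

Frame 1 starts at roll index 0: rolls=7,0 (sum=7), consumes 2 rolls
Frame 2 starts at roll index 2: rolls=7,3 (sum=10), consumes 2 rolls
Frame 3 starts at roll index 4: roll=10 (strike), consumes 1 roll
Frame 4 starts at roll index 5: rolls=8,1 (sum=9), consumes 2 rolls
Frame 5 starts at roll index 7: rolls=3,3 (sum=6), consumes 2 rolls
Frame 6 starts at roll index 9: rolls=6,0 (sum=6), consumes 2 rolls
Frame 7 starts at roll index 11: rolls=1,8 (sum=9), consumes 2 rolls
Frame 8 starts at roll index 13: rolls=7,0 (sum=7), consumes 2 rolls
Frame 9 starts at roll index 15: rolls=0,6 (sum=6), consumes 2 rolls
Frame 10 starts at roll index 17: 3 remaining rolls

Answer: 0 2 4 5 7 9 11 13 15 17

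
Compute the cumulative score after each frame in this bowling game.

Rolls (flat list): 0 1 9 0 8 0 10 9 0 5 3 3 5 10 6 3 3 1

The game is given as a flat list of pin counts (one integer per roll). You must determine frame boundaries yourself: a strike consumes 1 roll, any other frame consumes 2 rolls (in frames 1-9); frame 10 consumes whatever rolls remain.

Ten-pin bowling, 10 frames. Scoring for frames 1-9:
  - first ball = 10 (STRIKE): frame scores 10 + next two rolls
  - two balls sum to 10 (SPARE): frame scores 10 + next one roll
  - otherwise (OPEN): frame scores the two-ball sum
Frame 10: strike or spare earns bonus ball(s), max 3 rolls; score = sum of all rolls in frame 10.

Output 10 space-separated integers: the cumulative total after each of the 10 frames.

Frame 1: OPEN (0+1=1). Cumulative: 1
Frame 2: OPEN (9+0=9). Cumulative: 10
Frame 3: OPEN (8+0=8). Cumulative: 18
Frame 4: STRIKE. 10 + next two rolls (9+0) = 19. Cumulative: 37
Frame 5: OPEN (9+0=9). Cumulative: 46
Frame 6: OPEN (5+3=8). Cumulative: 54
Frame 7: OPEN (3+5=8). Cumulative: 62
Frame 8: STRIKE. 10 + next two rolls (6+3) = 19. Cumulative: 81
Frame 9: OPEN (6+3=9). Cumulative: 90
Frame 10: OPEN. Sum of all frame-10 rolls (3+1) = 4. Cumulative: 94

Answer: 1 10 18 37 46 54 62 81 90 94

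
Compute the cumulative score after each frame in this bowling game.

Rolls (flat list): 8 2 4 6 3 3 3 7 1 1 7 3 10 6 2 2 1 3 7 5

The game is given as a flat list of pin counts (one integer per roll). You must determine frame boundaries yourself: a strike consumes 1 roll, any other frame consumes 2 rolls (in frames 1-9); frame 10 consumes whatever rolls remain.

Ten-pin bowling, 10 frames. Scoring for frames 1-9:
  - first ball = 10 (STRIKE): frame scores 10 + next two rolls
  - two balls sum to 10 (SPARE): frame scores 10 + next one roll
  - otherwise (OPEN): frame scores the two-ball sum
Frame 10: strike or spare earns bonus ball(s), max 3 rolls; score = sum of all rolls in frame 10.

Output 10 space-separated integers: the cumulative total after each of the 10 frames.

Frame 1: SPARE (8+2=10). 10 + next roll (4) = 14. Cumulative: 14
Frame 2: SPARE (4+6=10). 10 + next roll (3) = 13. Cumulative: 27
Frame 3: OPEN (3+3=6). Cumulative: 33
Frame 4: SPARE (3+7=10). 10 + next roll (1) = 11. Cumulative: 44
Frame 5: OPEN (1+1=2). Cumulative: 46
Frame 6: SPARE (7+3=10). 10 + next roll (10) = 20. Cumulative: 66
Frame 7: STRIKE. 10 + next two rolls (6+2) = 18. Cumulative: 84
Frame 8: OPEN (6+2=8). Cumulative: 92
Frame 9: OPEN (2+1=3). Cumulative: 95
Frame 10: SPARE. Sum of all frame-10 rolls (3+7+5) = 15. Cumulative: 110

Answer: 14 27 33 44 46 66 84 92 95 110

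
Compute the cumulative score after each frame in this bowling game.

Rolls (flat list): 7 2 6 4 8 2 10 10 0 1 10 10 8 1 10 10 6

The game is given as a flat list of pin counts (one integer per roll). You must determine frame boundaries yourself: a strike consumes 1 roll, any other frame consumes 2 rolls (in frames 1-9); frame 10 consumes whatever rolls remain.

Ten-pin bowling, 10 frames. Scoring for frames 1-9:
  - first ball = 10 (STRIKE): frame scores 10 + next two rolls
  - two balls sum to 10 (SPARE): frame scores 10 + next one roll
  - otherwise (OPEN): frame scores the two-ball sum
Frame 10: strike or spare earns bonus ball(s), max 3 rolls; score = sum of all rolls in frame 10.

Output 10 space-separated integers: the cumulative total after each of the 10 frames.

Frame 1: OPEN (7+2=9). Cumulative: 9
Frame 2: SPARE (6+4=10). 10 + next roll (8) = 18. Cumulative: 27
Frame 3: SPARE (8+2=10). 10 + next roll (10) = 20. Cumulative: 47
Frame 4: STRIKE. 10 + next two rolls (10+0) = 20. Cumulative: 67
Frame 5: STRIKE. 10 + next two rolls (0+1) = 11. Cumulative: 78
Frame 6: OPEN (0+1=1). Cumulative: 79
Frame 7: STRIKE. 10 + next two rolls (10+8) = 28. Cumulative: 107
Frame 8: STRIKE. 10 + next two rolls (8+1) = 19. Cumulative: 126
Frame 9: OPEN (8+1=9). Cumulative: 135
Frame 10: STRIKE. Sum of all frame-10 rolls (10+10+6) = 26. Cumulative: 161

Answer: 9 27 47 67 78 79 107 126 135 161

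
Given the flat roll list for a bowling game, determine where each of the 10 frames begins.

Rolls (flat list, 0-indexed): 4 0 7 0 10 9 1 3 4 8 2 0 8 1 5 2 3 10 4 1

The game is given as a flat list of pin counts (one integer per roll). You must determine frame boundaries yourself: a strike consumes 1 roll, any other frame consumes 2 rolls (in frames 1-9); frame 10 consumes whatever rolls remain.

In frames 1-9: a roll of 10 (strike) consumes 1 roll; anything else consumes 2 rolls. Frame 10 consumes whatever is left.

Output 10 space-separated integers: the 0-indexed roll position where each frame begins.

Frame 1 starts at roll index 0: rolls=4,0 (sum=4), consumes 2 rolls
Frame 2 starts at roll index 2: rolls=7,0 (sum=7), consumes 2 rolls
Frame 3 starts at roll index 4: roll=10 (strike), consumes 1 roll
Frame 4 starts at roll index 5: rolls=9,1 (sum=10), consumes 2 rolls
Frame 5 starts at roll index 7: rolls=3,4 (sum=7), consumes 2 rolls
Frame 6 starts at roll index 9: rolls=8,2 (sum=10), consumes 2 rolls
Frame 7 starts at roll index 11: rolls=0,8 (sum=8), consumes 2 rolls
Frame 8 starts at roll index 13: rolls=1,5 (sum=6), consumes 2 rolls
Frame 9 starts at roll index 15: rolls=2,3 (sum=5), consumes 2 rolls
Frame 10 starts at roll index 17: 3 remaining rolls

Answer: 0 2 4 5 7 9 11 13 15 17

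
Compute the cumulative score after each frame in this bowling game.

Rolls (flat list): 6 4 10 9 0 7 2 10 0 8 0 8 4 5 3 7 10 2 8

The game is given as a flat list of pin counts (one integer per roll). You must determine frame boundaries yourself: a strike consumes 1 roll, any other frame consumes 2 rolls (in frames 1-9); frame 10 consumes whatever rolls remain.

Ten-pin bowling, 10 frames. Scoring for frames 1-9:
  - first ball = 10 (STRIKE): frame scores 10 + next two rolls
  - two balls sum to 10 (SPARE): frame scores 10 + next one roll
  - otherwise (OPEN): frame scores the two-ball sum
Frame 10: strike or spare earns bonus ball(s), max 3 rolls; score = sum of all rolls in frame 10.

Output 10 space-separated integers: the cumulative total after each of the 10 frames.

Frame 1: SPARE (6+4=10). 10 + next roll (10) = 20. Cumulative: 20
Frame 2: STRIKE. 10 + next two rolls (9+0) = 19. Cumulative: 39
Frame 3: OPEN (9+0=9). Cumulative: 48
Frame 4: OPEN (7+2=9). Cumulative: 57
Frame 5: STRIKE. 10 + next two rolls (0+8) = 18. Cumulative: 75
Frame 6: OPEN (0+8=8). Cumulative: 83
Frame 7: OPEN (0+8=8). Cumulative: 91
Frame 8: OPEN (4+5=9). Cumulative: 100
Frame 9: SPARE (3+7=10). 10 + next roll (10) = 20. Cumulative: 120
Frame 10: STRIKE. Sum of all frame-10 rolls (10+2+8) = 20. Cumulative: 140

Answer: 20 39 48 57 75 83 91 100 120 140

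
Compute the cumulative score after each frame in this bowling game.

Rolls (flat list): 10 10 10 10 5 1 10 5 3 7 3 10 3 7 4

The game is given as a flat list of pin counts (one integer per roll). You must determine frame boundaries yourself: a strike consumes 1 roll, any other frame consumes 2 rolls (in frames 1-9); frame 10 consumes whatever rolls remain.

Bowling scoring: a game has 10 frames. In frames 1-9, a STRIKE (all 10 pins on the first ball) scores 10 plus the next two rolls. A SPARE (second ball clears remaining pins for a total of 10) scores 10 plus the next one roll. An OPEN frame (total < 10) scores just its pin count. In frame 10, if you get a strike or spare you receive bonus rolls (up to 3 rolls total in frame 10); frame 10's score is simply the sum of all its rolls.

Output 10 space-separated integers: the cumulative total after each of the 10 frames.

Answer: 30 60 85 101 107 125 133 153 173 187

Derivation:
Frame 1: STRIKE. 10 + next two rolls (10+10) = 30. Cumulative: 30
Frame 2: STRIKE. 10 + next two rolls (10+10) = 30. Cumulative: 60
Frame 3: STRIKE. 10 + next two rolls (10+5) = 25. Cumulative: 85
Frame 4: STRIKE. 10 + next two rolls (5+1) = 16. Cumulative: 101
Frame 5: OPEN (5+1=6). Cumulative: 107
Frame 6: STRIKE. 10 + next two rolls (5+3) = 18. Cumulative: 125
Frame 7: OPEN (5+3=8). Cumulative: 133
Frame 8: SPARE (7+3=10). 10 + next roll (10) = 20. Cumulative: 153
Frame 9: STRIKE. 10 + next two rolls (3+7) = 20. Cumulative: 173
Frame 10: SPARE. Sum of all frame-10 rolls (3+7+4) = 14. Cumulative: 187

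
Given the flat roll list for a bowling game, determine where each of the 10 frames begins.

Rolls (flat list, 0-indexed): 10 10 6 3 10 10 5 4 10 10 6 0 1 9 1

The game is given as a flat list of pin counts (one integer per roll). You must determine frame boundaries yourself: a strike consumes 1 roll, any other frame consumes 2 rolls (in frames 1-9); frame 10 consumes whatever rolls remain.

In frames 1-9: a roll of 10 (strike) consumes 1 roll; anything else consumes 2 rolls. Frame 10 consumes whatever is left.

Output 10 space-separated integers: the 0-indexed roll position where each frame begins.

Frame 1 starts at roll index 0: roll=10 (strike), consumes 1 roll
Frame 2 starts at roll index 1: roll=10 (strike), consumes 1 roll
Frame 3 starts at roll index 2: rolls=6,3 (sum=9), consumes 2 rolls
Frame 4 starts at roll index 4: roll=10 (strike), consumes 1 roll
Frame 5 starts at roll index 5: roll=10 (strike), consumes 1 roll
Frame 6 starts at roll index 6: rolls=5,4 (sum=9), consumes 2 rolls
Frame 7 starts at roll index 8: roll=10 (strike), consumes 1 roll
Frame 8 starts at roll index 9: roll=10 (strike), consumes 1 roll
Frame 9 starts at roll index 10: rolls=6,0 (sum=6), consumes 2 rolls
Frame 10 starts at roll index 12: 3 remaining rolls

Answer: 0 1 2 4 5 6 8 9 10 12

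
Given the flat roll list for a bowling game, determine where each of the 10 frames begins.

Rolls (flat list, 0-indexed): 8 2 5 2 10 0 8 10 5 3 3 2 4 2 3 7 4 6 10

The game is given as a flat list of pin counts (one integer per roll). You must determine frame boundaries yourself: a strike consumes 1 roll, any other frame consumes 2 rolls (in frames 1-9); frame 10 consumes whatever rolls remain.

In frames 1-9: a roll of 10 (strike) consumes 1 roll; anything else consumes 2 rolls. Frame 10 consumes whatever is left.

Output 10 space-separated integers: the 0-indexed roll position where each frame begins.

Answer: 0 2 4 5 7 8 10 12 14 16

Derivation:
Frame 1 starts at roll index 0: rolls=8,2 (sum=10), consumes 2 rolls
Frame 2 starts at roll index 2: rolls=5,2 (sum=7), consumes 2 rolls
Frame 3 starts at roll index 4: roll=10 (strike), consumes 1 roll
Frame 4 starts at roll index 5: rolls=0,8 (sum=8), consumes 2 rolls
Frame 5 starts at roll index 7: roll=10 (strike), consumes 1 roll
Frame 6 starts at roll index 8: rolls=5,3 (sum=8), consumes 2 rolls
Frame 7 starts at roll index 10: rolls=3,2 (sum=5), consumes 2 rolls
Frame 8 starts at roll index 12: rolls=4,2 (sum=6), consumes 2 rolls
Frame 9 starts at roll index 14: rolls=3,7 (sum=10), consumes 2 rolls
Frame 10 starts at roll index 16: 3 remaining rolls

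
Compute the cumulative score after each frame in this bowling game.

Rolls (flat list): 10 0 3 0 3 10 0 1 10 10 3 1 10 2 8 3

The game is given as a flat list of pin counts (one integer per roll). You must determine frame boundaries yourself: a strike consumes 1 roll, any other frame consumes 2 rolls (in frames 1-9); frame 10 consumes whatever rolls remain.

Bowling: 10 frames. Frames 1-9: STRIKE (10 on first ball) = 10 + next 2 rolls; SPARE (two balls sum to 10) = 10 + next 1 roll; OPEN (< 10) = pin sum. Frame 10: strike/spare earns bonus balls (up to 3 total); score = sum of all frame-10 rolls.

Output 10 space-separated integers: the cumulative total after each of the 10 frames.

Answer: 13 16 19 30 31 54 68 72 92 105

Derivation:
Frame 1: STRIKE. 10 + next two rolls (0+3) = 13. Cumulative: 13
Frame 2: OPEN (0+3=3). Cumulative: 16
Frame 3: OPEN (0+3=3). Cumulative: 19
Frame 4: STRIKE. 10 + next two rolls (0+1) = 11. Cumulative: 30
Frame 5: OPEN (0+1=1). Cumulative: 31
Frame 6: STRIKE. 10 + next two rolls (10+3) = 23. Cumulative: 54
Frame 7: STRIKE. 10 + next two rolls (3+1) = 14. Cumulative: 68
Frame 8: OPEN (3+1=4). Cumulative: 72
Frame 9: STRIKE. 10 + next two rolls (2+8) = 20. Cumulative: 92
Frame 10: SPARE. Sum of all frame-10 rolls (2+8+3) = 13. Cumulative: 105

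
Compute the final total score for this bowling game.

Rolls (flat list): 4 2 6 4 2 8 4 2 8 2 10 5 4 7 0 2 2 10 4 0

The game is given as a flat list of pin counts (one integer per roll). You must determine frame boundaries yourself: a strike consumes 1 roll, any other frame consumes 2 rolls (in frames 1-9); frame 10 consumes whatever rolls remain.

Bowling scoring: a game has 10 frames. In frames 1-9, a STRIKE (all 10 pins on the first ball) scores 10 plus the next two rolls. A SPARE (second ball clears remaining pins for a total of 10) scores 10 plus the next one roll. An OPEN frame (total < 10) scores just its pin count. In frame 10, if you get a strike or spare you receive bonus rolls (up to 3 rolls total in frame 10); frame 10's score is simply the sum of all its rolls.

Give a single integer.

Frame 1: OPEN (4+2=6). Cumulative: 6
Frame 2: SPARE (6+4=10). 10 + next roll (2) = 12. Cumulative: 18
Frame 3: SPARE (2+8=10). 10 + next roll (4) = 14. Cumulative: 32
Frame 4: OPEN (4+2=6). Cumulative: 38
Frame 5: SPARE (8+2=10). 10 + next roll (10) = 20. Cumulative: 58
Frame 6: STRIKE. 10 + next two rolls (5+4) = 19. Cumulative: 77
Frame 7: OPEN (5+4=9). Cumulative: 86
Frame 8: OPEN (7+0=7). Cumulative: 93
Frame 9: OPEN (2+2=4). Cumulative: 97
Frame 10: STRIKE. Sum of all frame-10 rolls (10+4+0) = 14. Cumulative: 111

Answer: 111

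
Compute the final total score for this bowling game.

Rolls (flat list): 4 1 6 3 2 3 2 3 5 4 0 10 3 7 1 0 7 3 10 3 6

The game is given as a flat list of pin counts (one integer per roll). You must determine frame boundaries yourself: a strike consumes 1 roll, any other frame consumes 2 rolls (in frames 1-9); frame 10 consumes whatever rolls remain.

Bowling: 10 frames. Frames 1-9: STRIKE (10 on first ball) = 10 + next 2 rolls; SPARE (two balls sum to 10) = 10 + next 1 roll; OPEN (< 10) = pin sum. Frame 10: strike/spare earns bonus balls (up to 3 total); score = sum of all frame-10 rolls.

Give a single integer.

Answer: 97

Derivation:
Frame 1: OPEN (4+1=5). Cumulative: 5
Frame 2: OPEN (6+3=9). Cumulative: 14
Frame 3: OPEN (2+3=5). Cumulative: 19
Frame 4: OPEN (2+3=5). Cumulative: 24
Frame 5: OPEN (5+4=9). Cumulative: 33
Frame 6: SPARE (0+10=10). 10 + next roll (3) = 13. Cumulative: 46
Frame 7: SPARE (3+7=10). 10 + next roll (1) = 11. Cumulative: 57
Frame 8: OPEN (1+0=1). Cumulative: 58
Frame 9: SPARE (7+3=10). 10 + next roll (10) = 20. Cumulative: 78
Frame 10: STRIKE. Sum of all frame-10 rolls (10+3+6) = 19. Cumulative: 97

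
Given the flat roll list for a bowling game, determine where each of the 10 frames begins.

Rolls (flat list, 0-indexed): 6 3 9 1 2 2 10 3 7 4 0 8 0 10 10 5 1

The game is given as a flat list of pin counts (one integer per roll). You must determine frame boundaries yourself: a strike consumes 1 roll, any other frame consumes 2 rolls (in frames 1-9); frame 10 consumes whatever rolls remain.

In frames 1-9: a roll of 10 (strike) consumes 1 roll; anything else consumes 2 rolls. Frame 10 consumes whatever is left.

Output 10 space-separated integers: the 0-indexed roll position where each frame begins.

Frame 1 starts at roll index 0: rolls=6,3 (sum=9), consumes 2 rolls
Frame 2 starts at roll index 2: rolls=9,1 (sum=10), consumes 2 rolls
Frame 3 starts at roll index 4: rolls=2,2 (sum=4), consumes 2 rolls
Frame 4 starts at roll index 6: roll=10 (strike), consumes 1 roll
Frame 5 starts at roll index 7: rolls=3,7 (sum=10), consumes 2 rolls
Frame 6 starts at roll index 9: rolls=4,0 (sum=4), consumes 2 rolls
Frame 7 starts at roll index 11: rolls=8,0 (sum=8), consumes 2 rolls
Frame 8 starts at roll index 13: roll=10 (strike), consumes 1 roll
Frame 9 starts at roll index 14: roll=10 (strike), consumes 1 roll
Frame 10 starts at roll index 15: 2 remaining rolls

Answer: 0 2 4 6 7 9 11 13 14 15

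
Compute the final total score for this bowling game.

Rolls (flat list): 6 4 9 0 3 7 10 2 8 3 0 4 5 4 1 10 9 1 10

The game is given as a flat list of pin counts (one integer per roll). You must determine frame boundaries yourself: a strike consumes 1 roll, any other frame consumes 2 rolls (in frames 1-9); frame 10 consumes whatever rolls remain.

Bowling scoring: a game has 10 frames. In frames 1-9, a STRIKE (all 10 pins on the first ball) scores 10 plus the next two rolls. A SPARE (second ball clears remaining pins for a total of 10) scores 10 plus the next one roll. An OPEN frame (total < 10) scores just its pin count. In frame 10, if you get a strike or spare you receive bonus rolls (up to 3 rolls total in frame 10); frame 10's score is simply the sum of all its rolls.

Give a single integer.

Answer: 138

Derivation:
Frame 1: SPARE (6+4=10). 10 + next roll (9) = 19. Cumulative: 19
Frame 2: OPEN (9+0=9). Cumulative: 28
Frame 3: SPARE (3+7=10). 10 + next roll (10) = 20. Cumulative: 48
Frame 4: STRIKE. 10 + next two rolls (2+8) = 20. Cumulative: 68
Frame 5: SPARE (2+8=10). 10 + next roll (3) = 13. Cumulative: 81
Frame 6: OPEN (3+0=3). Cumulative: 84
Frame 7: OPEN (4+5=9). Cumulative: 93
Frame 8: OPEN (4+1=5). Cumulative: 98
Frame 9: STRIKE. 10 + next two rolls (9+1) = 20. Cumulative: 118
Frame 10: SPARE. Sum of all frame-10 rolls (9+1+10) = 20. Cumulative: 138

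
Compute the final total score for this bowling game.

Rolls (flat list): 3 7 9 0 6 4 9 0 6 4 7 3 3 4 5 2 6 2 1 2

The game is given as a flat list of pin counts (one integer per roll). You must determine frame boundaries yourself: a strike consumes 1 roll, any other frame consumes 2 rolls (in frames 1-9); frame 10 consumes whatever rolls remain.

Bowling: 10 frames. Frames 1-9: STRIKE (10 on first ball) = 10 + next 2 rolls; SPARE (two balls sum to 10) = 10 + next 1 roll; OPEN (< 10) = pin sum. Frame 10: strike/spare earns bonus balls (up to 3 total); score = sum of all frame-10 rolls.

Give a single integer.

Frame 1: SPARE (3+7=10). 10 + next roll (9) = 19. Cumulative: 19
Frame 2: OPEN (9+0=9). Cumulative: 28
Frame 3: SPARE (6+4=10). 10 + next roll (9) = 19. Cumulative: 47
Frame 4: OPEN (9+0=9). Cumulative: 56
Frame 5: SPARE (6+4=10). 10 + next roll (7) = 17. Cumulative: 73
Frame 6: SPARE (7+3=10). 10 + next roll (3) = 13. Cumulative: 86
Frame 7: OPEN (3+4=7). Cumulative: 93
Frame 8: OPEN (5+2=7). Cumulative: 100
Frame 9: OPEN (6+2=8). Cumulative: 108
Frame 10: OPEN. Sum of all frame-10 rolls (1+2) = 3. Cumulative: 111

Answer: 111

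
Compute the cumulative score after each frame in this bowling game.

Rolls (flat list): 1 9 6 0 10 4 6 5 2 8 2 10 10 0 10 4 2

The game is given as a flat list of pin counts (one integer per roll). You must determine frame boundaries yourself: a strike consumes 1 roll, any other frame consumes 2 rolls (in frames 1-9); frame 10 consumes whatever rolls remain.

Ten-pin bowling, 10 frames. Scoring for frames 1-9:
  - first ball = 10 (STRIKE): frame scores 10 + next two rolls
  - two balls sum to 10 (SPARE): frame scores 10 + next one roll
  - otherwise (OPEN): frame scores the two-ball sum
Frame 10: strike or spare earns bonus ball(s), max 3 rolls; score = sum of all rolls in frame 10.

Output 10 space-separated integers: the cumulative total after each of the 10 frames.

Frame 1: SPARE (1+9=10). 10 + next roll (6) = 16. Cumulative: 16
Frame 2: OPEN (6+0=6). Cumulative: 22
Frame 3: STRIKE. 10 + next two rolls (4+6) = 20. Cumulative: 42
Frame 4: SPARE (4+6=10). 10 + next roll (5) = 15. Cumulative: 57
Frame 5: OPEN (5+2=7). Cumulative: 64
Frame 6: SPARE (8+2=10). 10 + next roll (10) = 20. Cumulative: 84
Frame 7: STRIKE. 10 + next two rolls (10+0) = 20. Cumulative: 104
Frame 8: STRIKE. 10 + next two rolls (0+10) = 20. Cumulative: 124
Frame 9: SPARE (0+10=10). 10 + next roll (4) = 14. Cumulative: 138
Frame 10: OPEN. Sum of all frame-10 rolls (4+2) = 6. Cumulative: 144

Answer: 16 22 42 57 64 84 104 124 138 144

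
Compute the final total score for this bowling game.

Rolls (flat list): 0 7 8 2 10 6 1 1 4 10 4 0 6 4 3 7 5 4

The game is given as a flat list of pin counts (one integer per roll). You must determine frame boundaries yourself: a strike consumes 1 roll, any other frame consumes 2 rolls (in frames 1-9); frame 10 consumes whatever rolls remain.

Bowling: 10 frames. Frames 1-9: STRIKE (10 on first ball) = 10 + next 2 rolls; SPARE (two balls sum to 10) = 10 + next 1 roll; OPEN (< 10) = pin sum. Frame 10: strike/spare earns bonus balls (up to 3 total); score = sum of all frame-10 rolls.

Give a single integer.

Answer: 111

Derivation:
Frame 1: OPEN (0+7=7). Cumulative: 7
Frame 2: SPARE (8+2=10). 10 + next roll (10) = 20. Cumulative: 27
Frame 3: STRIKE. 10 + next two rolls (6+1) = 17. Cumulative: 44
Frame 4: OPEN (6+1=7). Cumulative: 51
Frame 5: OPEN (1+4=5). Cumulative: 56
Frame 6: STRIKE. 10 + next two rolls (4+0) = 14. Cumulative: 70
Frame 7: OPEN (4+0=4). Cumulative: 74
Frame 8: SPARE (6+4=10). 10 + next roll (3) = 13. Cumulative: 87
Frame 9: SPARE (3+7=10). 10 + next roll (5) = 15. Cumulative: 102
Frame 10: OPEN. Sum of all frame-10 rolls (5+4) = 9. Cumulative: 111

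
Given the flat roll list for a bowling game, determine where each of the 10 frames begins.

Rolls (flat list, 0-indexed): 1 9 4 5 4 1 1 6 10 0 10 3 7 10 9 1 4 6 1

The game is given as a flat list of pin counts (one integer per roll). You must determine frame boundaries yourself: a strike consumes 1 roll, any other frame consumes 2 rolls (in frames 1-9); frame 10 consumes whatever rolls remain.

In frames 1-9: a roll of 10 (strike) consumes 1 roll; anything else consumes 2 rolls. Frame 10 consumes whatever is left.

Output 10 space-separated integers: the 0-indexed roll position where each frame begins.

Answer: 0 2 4 6 8 9 11 13 14 16

Derivation:
Frame 1 starts at roll index 0: rolls=1,9 (sum=10), consumes 2 rolls
Frame 2 starts at roll index 2: rolls=4,5 (sum=9), consumes 2 rolls
Frame 3 starts at roll index 4: rolls=4,1 (sum=5), consumes 2 rolls
Frame 4 starts at roll index 6: rolls=1,6 (sum=7), consumes 2 rolls
Frame 5 starts at roll index 8: roll=10 (strike), consumes 1 roll
Frame 6 starts at roll index 9: rolls=0,10 (sum=10), consumes 2 rolls
Frame 7 starts at roll index 11: rolls=3,7 (sum=10), consumes 2 rolls
Frame 8 starts at roll index 13: roll=10 (strike), consumes 1 roll
Frame 9 starts at roll index 14: rolls=9,1 (sum=10), consumes 2 rolls
Frame 10 starts at roll index 16: 3 remaining rolls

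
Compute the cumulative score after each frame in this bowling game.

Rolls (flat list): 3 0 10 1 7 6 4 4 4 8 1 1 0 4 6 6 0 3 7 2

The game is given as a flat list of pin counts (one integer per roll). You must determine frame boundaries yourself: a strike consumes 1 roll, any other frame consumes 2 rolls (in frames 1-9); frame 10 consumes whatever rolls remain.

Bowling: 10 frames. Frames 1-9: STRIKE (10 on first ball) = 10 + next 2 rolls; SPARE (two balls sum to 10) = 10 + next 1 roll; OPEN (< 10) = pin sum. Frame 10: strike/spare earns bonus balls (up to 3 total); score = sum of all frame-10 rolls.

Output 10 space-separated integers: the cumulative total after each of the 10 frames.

Answer: 3 21 29 43 51 60 61 77 83 95

Derivation:
Frame 1: OPEN (3+0=3). Cumulative: 3
Frame 2: STRIKE. 10 + next two rolls (1+7) = 18. Cumulative: 21
Frame 3: OPEN (1+7=8). Cumulative: 29
Frame 4: SPARE (6+4=10). 10 + next roll (4) = 14. Cumulative: 43
Frame 5: OPEN (4+4=8). Cumulative: 51
Frame 6: OPEN (8+1=9). Cumulative: 60
Frame 7: OPEN (1+0=1). Cumulative: 61
Frame 8: SPARE (4+6=10). 10 + next roll (6) = 16. Cumulative: 77
Frame 9: OPEN (6+0=6). Cumulative: 83
Frame 10: SPARE. Sum of all frame-10 rolls (3+7+2) = 12. Cumulative: 95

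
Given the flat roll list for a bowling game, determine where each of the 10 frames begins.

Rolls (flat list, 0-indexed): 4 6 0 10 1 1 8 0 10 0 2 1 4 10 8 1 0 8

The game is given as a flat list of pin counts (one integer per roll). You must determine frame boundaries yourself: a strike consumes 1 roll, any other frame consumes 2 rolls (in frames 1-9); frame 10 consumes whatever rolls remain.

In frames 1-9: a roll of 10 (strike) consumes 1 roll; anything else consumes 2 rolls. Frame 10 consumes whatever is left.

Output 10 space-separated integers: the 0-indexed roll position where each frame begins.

Frame 1 starts at roll index 0: rolls=4,6 (sum=10), consumes 2 rolls
Frame 2 starts at roll index 2: rolls=0,10 (sum=10), consumes 2 rolls
Frame 3 starts at roll index 4: rolls=1,1 (sum=2), consumes 2 rolls
Frame 4 starts at roll index 6: rolls=8,0 (sum=8), consumes 2 rolls
Frame 5 starts at roll index 8: roll=10 (strike), consumes 1 roll
Frame 6 starts at roll index 9: rolls=0,2 (sum=2), consumes 2 rolls
Frame 7 starts at roll index 11: rolls=1,4 (sum=5), consumes 2 rolls
Frame 8 starts at roll index 13: roll=10 (strike), consumes 1 roll
Frame 9 starts at roll index 14: rolls=8,1 (sum=9), consumes 2 rolls
Frame 10 starts at roll index 16: 2 remaining rolls

Answer: 0 2 4 6 8 9 11 13 14 16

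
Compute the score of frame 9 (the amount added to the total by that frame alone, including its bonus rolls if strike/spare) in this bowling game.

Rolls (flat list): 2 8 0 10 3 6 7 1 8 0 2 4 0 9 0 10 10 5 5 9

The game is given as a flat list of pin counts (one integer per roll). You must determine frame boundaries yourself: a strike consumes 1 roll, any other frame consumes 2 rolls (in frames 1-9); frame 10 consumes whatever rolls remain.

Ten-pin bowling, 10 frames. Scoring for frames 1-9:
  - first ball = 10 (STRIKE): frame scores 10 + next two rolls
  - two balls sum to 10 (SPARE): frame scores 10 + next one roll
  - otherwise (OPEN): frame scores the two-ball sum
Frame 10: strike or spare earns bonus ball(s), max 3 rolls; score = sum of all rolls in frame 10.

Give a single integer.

Frame 1: SPARE (2+8=10). 10 + next roll (0) = 10. Cumulative: 10
Frame 2: SPARE (0+10=10). 10 + next roll (3) = 13. Cumulative: 23
Frame 3: OPEN (3+6=9). Cumulative: 32
Frame 4: OPEN (7+1=8). Cumulative: 40
Frame 5: OPEN (8+0=8). Cumulative: 48
Frame 6: OPEN (2+4=6). Cumulative: 54
Frame 7: OPEN (0+9=9). Cumulative: 63
Frame 8: SPARE (0+10=10). 10 + next roll (10) = 20. Cumulative: 83
Frame 9: STRIKE. 10 + next two rolls (5+5) = 20. Cumulative: 103
Frame 10: SPARE. Sum of all frame-10 rolls (5+5+9) = 19. Cumulative: 122

Answer: 20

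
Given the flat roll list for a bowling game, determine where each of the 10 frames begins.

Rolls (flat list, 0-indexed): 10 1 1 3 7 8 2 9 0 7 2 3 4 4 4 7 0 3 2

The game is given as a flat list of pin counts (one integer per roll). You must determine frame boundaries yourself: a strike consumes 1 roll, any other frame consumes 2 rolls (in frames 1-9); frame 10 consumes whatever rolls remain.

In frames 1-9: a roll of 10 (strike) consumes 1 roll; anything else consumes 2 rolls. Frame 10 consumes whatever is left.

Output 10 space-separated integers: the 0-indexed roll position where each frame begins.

Answer: 0 1 3 5 7 9 11 13 15 17

Derivation:
Frame 1 starts at roll index 0: roll=10 (strike), consumes 1 roll
Frame 2 starts at roll index 1: rolls=1,1 (sum=2), consumes 2 rolls
Frame 3 starts at roll index 3: rolls=3,7 (sum=10), consumes 2 rolls
Frame 4 starts at roll index 5: rolls=8,2 (sum=10), consumes 2 rolls
Frame 5 starts at roll index 7: rolls=9,0 (sum=9), consumes 2 rolls
Frame 6 starts at roll index 9: rolls=7,2 (sum=9), consumes 2 rolls
Frame 7 starts at roll index 11: rolls=3,4 (sum=7), consumes 2 rolls
Frame 8 starts at roll index 13: rolls=4,4 (sum=8), consumes 2 rolls
Frame 9 starts at roll index 15: rolls=7,0 (sum=7), consumes 2 rolls
Frame 10 starts at roll index 17: 2 remaining rolls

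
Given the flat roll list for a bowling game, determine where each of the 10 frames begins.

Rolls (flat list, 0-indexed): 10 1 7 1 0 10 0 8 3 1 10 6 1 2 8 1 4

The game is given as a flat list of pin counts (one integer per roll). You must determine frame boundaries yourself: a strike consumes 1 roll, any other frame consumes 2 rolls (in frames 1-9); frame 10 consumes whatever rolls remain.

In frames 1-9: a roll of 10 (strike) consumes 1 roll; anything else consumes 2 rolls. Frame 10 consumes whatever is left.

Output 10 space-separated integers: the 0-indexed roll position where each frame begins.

Answer: 0 1 3 5 6 8 10 11 13 15

Derivation:
Frame 1 starts at roll index 0: roll=10 (strike), consumes 1 roll
Frame 2 starts at roll index 1: rolls=1,7 (sum=8), consumes 2 rolls
Frame 3 starts at roll index 3: rolls=1,0 (sum=1), consumes 2 rolls
Frame 4 starts at roll index 5: roll=10 (strike), consumes 1 roll
Frame 5 starts at roll index 6: rolls=0,8 (sum=8), consumes 2 rolls
Frame 6 starts at roll index 8: rolls=3,1 (sum=4), consumes 2 rolls
Frame 7 starts at roll index 10: roll=10 (strike), consumes 1 roll
Frame 8 starts at roll index 11: rolls=6,1 (sum=7), consumes 2 rolls
Frame 9 starts at roll index 13: rolls=2,8 (sum=10), consumes 2 rolls
Frame 10 starts at roll index 15: 2 remaining rolls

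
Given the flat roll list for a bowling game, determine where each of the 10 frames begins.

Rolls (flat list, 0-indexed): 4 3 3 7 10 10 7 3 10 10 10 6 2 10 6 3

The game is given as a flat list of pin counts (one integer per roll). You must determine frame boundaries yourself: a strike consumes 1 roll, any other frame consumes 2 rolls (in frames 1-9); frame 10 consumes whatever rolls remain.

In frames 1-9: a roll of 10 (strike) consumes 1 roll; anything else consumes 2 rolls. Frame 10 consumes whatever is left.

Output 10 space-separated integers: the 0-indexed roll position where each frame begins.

Frame 1 starts at roll index 0: rolls=4,3 (sum=7), consumes 2 rolls
Frame 2 starts at roll index 2: rolls=3,7 (sum=10), consumes 2 rolls
Frame 3 starts at roll index 4: roll=10 (strike), consumes 1 roll
Frame 4 starts at roll index 5: roll=10 (strike), consumes 1 roll
Frame 5 starts at roll index 6: rolls=7,3 (sum=10), consumes 2 rolls
Frame 6 starts at roll index 8: roll=10 (strike), consumes 1 roll
Frame 7 starts at roll index 9: roll=10 (strike), consumes 1 roll
Frame 8 starts at roll index 10: roll=10 (strike), consumes 1 roll
Frame 9 starts at roll index 11: rolls=6,2 (sum=8), consumes 2 rolls
Frame 10 starts at roll index 13: 3 remaining rolls

Answer: 0 2 4 5 6 8 9 10 11 13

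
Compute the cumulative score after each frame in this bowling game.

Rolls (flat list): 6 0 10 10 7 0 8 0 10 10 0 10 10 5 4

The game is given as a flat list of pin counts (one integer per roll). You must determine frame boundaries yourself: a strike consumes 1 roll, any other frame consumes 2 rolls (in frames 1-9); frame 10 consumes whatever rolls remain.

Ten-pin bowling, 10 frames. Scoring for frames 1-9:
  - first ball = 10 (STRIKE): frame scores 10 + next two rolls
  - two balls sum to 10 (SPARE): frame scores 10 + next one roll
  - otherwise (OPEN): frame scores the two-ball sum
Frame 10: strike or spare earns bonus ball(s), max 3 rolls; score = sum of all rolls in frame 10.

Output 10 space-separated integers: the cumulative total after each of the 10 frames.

Frame 1: OPEN (6+0=6). Cumulative: 6
Frame 2: STRIKE. 10 + next two rolls (10+7) = 27. Cumulative: 33
Frame 3: STRIKE. 10 + next two rolls (7+0) = 17. Cumulative: 50
Frame 4: OPEN (7+0=7). Cumulative: 57
Frame 5: OPEN (8+0=8). Cumulative: 65
Frame 6: STRIKE. 10 + next two rolls (10+0) = 20. Cumulative: 85
Frame 7: STRIKE. 10 + next two rolls (0+10) = 20. Cumulative: 105
Frame 8: SPARE (0+10=10). 10 + next roll (10) = 20. Cumulative: 125
Frame 9: STRIKE. 10 + next two rolls (5+4) = 19. Cumulative: 144
Frame 10: OPEN. Sum of all frame-10 rolls (5+4) = 9. Cumulative: 153

Answer: 6 33 50 57 65 85 105 125 144 153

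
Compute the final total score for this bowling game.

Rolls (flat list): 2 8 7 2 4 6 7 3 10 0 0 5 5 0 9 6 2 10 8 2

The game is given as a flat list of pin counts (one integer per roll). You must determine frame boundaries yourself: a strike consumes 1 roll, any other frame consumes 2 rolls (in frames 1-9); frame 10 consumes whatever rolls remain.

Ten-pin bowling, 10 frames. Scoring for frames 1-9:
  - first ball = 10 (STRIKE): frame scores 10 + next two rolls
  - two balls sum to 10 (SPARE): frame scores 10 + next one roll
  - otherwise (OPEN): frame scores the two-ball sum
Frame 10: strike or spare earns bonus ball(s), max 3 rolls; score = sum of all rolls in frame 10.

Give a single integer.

Frame 1: SPARE (2+8=10). 10 + next roll (7) = 17. Cumulative: 17
Frame 2: OPEN (7+2=9). Cumulative: 26
Frame 3: SPARE (4+6=10). 10 + next roll (7) = 17. Cumulative: 43
Frame 4: SPARE (7+3=10). 10 + next roll (10) = 20. Cumulative: 63
Frame 5: STRIKE. 10 + next two rolls (0+0) = 10. Cumulative: 73
Frame 6: OPEN (0+0=0). Cumulative: 73
Frame 7: SPARE (5+5=10). 10 + next roll (0) = 10. Cumulative: 83
Frame 8: OPEN (0+9=9). Cumulative: 92
Frame 9: OPEN (6+2=8). Cumulative: 100
Frame 10: STRIKE. Sum of all frame-10 rolls (10+8+2) = 20. Cumulative: 120

Answer: 120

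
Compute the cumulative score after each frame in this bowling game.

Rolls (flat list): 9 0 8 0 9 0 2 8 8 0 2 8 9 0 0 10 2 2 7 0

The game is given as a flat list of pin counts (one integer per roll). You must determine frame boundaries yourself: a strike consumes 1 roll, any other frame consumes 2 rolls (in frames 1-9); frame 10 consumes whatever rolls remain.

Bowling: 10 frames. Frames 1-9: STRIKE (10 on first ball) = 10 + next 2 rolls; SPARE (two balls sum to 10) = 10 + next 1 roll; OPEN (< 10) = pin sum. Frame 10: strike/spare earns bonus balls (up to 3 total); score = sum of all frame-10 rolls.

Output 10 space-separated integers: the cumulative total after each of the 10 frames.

Answer: 9 17 26 44 52 71 80 92 96 103

Derivation:
Frame 1: OPEN (9+0=9). Cumulative: 9
Frame 2: OPEN (8+0=8). Cumulative: 17
Frame 3: OPEN (9+0=9). Cumulative: 26
Frame 4: SPARE (2+8=10). 10 + next roll (8) = 18. Cumulative: 44
Frame 5: OPEN (8+0=8). Cumulative: 52
Frame 6: SPARE (2+8=10). 10 + next roll (9) = 19. Cumulative: 71
Frame 7: OPEN (9+0=9). Cumulative: 80
Frame 8: SPARE (0+10=10). 10 + next roll (2) = 12. Cumulative: 92
Frame 9: OPEN (2+2=4). Cumulative: 96
Frame 10: OPEN. Sum of all frame-10 rolls (7+0) = 7. Cumulative: 103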